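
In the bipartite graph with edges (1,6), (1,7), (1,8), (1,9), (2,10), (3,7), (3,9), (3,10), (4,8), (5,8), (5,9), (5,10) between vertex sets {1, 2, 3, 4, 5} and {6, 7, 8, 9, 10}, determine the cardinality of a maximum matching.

Step 1: List the neighbors of each left vertex:
  1: 6, 7, 8, 9
  2: 10
  3: 7, 9, 10
  4: 8
  5: 8, 9, 10

Step 2: Greedily match left vertices, then look for augmenting paths:
  Match 1 -- 6
  Match 2 -- 10
  Match 3 -- 7
  Match 4 -- 8
  Match 5 -- 9
  No augmenting path remains.

Step 3: Verify this is maximum:
  Matching size 5 = min(|L|, |R|) = min(5, 5), which is an upper bound, so this matching is maximum.

Maximum matching: {(1,6), (2,10), (3,7), (4,8), (5,9)}
Size: 5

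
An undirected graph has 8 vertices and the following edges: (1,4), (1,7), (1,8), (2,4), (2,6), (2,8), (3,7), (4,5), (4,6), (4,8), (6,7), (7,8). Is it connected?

Step 1: Build adjacency list from edges:
  1: 4, 7, 8
  2: 4, 6, 8
  3: 7
  4: 1, 2, 5, 6, 8
  5: 4
  6: 2, 4, 7
  7: 1, 3, 6, 8
  8: 1, 2, 4, 7

Step 2: Run BFS/DFS from vertex 1:
  Visited: {1, 4, 7, 8, 2, 5, 6, 3}
  Reached 8 of 8 vertices

Step 3: All 8 vertices reached from vertex 1, so the graph is connected.
Answer: Yes, the graph is connected.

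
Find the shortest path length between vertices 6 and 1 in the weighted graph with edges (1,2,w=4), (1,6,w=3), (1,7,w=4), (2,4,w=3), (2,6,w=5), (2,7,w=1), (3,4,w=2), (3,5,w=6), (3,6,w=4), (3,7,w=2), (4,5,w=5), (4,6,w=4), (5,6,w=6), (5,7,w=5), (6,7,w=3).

Step 1: Build adjacency list with weights:
  1: 2(w=4), 6(w=3), 7(w=4)
  2: 1(w=4), 4(w=3), 6(w=5), 7(w=1)
  3: 4(w=2), 5(w=6), 6(w=4), 7(w=2)
  4: 2(w=3), 3(w=2), 5(w=5), 6(w=4)
  5: 3(w=6), 4(w=5), 6(w=6), 7(w=5)
  6: 1(w=3), 2(w=5), 3(w=4), 4(w=4), 5(w=6), 7(w=3)
  7: 1(w=4), 2(w=1), 3(w=2), 5(w=5), 6(w=3)

Step 2: Apply Dijkstra's algorithm from vertex 6:
  Visit vertex 6 (distance=0)
    Update dist[1] = 3
    Update dist[2] = 5
    Update dist[3] = 4
    Update dist[4] = 4
    Update dist[5] = 6
    Update dist[7] = 3
  Visit vertex 1 (distance=3)

Step 3: Shortest path: 6 -> 1
Total weight: 3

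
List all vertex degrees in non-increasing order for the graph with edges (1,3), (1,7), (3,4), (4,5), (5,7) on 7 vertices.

Step 1: Count edges incident to each vertex:
  deg(1) = 2 (neighbors: 3, 7)
  deg(2) = 0 (neighbors: none)
  deg(3) = 2 (neighbors: 1, 4)
  deg(4) = 2 (neighbors: 3, 5)
  deg(5) = 2 (neighbors: 4, 7)
  deg(6) = 0 (neighbors: none)
  deg(7) = 2 (neighbors: 1, 5)

Step 2: Sort degrees in non-increasing order:
  Degrees: [2, 0, 2, 2, 2, 0, 2] -> sorted: [2, 2, 2, 2, 2, 0, 0]

Degree sequence: [2, 2, 2, 2, 2, 0, 0]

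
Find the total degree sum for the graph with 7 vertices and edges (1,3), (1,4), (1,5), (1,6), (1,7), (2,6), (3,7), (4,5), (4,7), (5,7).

Step 1: Count edges incident to each vertex:
  deg(1) = 5 (neighbors: 3, 4, 5, 6, 7)
  deg(2) = 1 (neighbors: 6)
  deg(3) = 2 (neighbors: 1, 7)
  deg(4) = 3 (neighbors: 1, 5, 7)
  deg(5) = 3 (neighbors: 1, 4, 7)
  deg(6) = 2 (neighbors: 1, 2)
  deg(7) = 4 (neighbors: 1, 3, 4, 5)

Step 2: Sum all degrees:
  5 + 1 + 2 + 3 + 3 + 2 + 4 = 20

Verification: sum of degrees = 2 * |E| = 2 * 10 = 20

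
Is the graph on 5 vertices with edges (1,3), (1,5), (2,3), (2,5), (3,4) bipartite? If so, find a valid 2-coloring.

Step 1: Attempt 2-coloring using BFS:
  Start at vertex 1, assign color 0
  Color vertex 3 with color 1 (neighbor of 1)
  Color vertex 5 with color 1 (neighbor of 1)
  Color vertex 2 with color 0 (neighbor of 3)
  Color vertex 4 with color 0 (neighbor of 3)

Step 2: 2-coloring succeeded. No conflicts found.
  Set A (color 0): {1, 2, 4}
  Set B (color 1): {3, 5}

The graph is bipartite with partition {1, 2, 4}, {3, 5}.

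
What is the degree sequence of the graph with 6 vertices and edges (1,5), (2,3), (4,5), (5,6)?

Step 1: Count edges incident to each vertex:
  deg(1) = 1 (neighbors: 5)
  deg(2) = 1 (neighbors: 3)
  deg(3) = 1 (neighbors: 2)
  deg(4) = 1 (neighbors: 5)
  deg(5) = 3 (neighbors: 1, 4, 6)
  deg(6) = 1 (neighbors: 5)

Step 2: Sort degrees in non-increasing order:
  Degrees: [1, 1, 1, 1, 3, 1] -> sorted: [3, 1, 1, 1, 1, 1]

Degree sequence: [3, 1, 1, 1, 1, 1]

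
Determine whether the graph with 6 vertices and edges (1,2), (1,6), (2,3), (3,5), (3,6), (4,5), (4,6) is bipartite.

Step 1: Attempt 2-coloring using BFS:
  Start at vertex 1, assign color 0
  Color vertex 2 with color 1 (neighbor of 1)
  Color vertex 6 with color 1 (neighbor of 1)
  Color vertex 3 with color 0 (neighbor of 2)
  Color vertex 4 with color 0 (neighbor of 6)
  Color vertex 5 with color 1 (neighbor of 3)

Step 2: 2-coloring succeeded. No conflicts found.
  Set A (color 0): {1, 3, 4}
  Set B (color 1): {2, 5, 6}

The graph is bipartite with partition {1, 3, 4}, {2, 5, 6}.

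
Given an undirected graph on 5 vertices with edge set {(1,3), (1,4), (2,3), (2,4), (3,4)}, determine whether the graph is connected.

Step 1: Build adjacency list from edges:
  1: 3, 4
  2: 3, 4
  3: 1, 2, 4
  4: 1, 2, 3
  5: (none)

Step 2: Run BFS/DFS from vertex 1:
  Visited: {1, 3, 4, 2}
  Reached 4 of 5 vertices

Step 3: Only 4 of 5 vertices reached. Graph is disconnected.
Connected components: {1, 2, 3, 4}, {5}
Answer: No, the graph is not connected (2 components).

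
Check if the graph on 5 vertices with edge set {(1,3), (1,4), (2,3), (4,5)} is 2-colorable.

Step 1: Attempt 2-coloring using BFS:
  Start at vertex 1, assign color 0
  Color vertex 3 with color 1 (neighbor of 1)
  Color vertex 4 with color 1 (neighbor of 1)
  Color vertex 2 with color 0 (neighbor of 3)
  Color vertex 5 with color 0 (neighbor of 4)

Step 2: 2-coloring succeeded. No conflicts found.
  Set A (color 0): {1, 2, 5}
  Set B (color 1): {3, 4}

The graph is bipartite with partition {1, 2, 5}, {3, 4}.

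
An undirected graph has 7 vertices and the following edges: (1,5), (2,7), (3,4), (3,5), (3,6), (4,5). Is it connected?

Step 1: Build adjacency list from edges:
  1: 5
  2: 7
  3: 4, 5, 6
  4: 3, 5
  5: 1, 3, 4
  6: 3
  7: 2

Step 2: Run BFS/DFS from vertex 1:
  Visited: {1, 5, 3, 4, 6}
  Reached 5 of 7 vertices

Step 3: Only 5 of 7 vertices reached. Graph is disconnected.
Connected components: {1, 3, 4, 5, 6}, {2, 7}
Answer: No, the graph is not connected (2 components).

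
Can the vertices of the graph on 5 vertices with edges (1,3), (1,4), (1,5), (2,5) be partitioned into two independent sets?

Step 1: Attempt 2-coloring using BFS:
  Start at vertex 1, assign color 0
  Color vertex 3 with color 1 (neighbor of 1)
  Color vertex 4 with color 1 (neighbor of 1)
  Color vertex 5 with color 1 (neighbor of 1)
  Color vertex 2 with color 0 (neighbor of 5)

Step 2: 2-coloring succeeded. No conflicts found.
  Set A (color 0): {1, 2}
  Set B (color 1): {3, 4, 5}

The graph is bipartite with partition {1, 2}, {3, 4, 5}.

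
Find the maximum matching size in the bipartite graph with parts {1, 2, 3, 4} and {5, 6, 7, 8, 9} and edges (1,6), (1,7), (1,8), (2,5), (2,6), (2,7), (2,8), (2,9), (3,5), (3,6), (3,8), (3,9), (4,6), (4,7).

Step 1: List the neighbors of each left vertex:
  1: 6, 7, 8
  2: 5, 6, 7, 8, 9
  3: 5, 6, 8, 9
  4: 6, 7

Step 2: Greedily match left vertices, then look for augmenting paths:
  Match 1 -- 6
  Match 2 -- 5
  Match 3 -- 8
  Match 4 -- 7
  No augmenting path remains.

Step 3: Verify this is maximum:
  Matching size 4 = min(|L|, |R|) = min(4, 5), which is an upper bound, so this matching is maximum.

Maximum matching: {(1,6), (2,5), (3,8), (4,7)}
Size: 4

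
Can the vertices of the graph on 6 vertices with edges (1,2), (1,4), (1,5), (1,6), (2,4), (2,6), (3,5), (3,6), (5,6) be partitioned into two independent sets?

Step 1: Attempt 2-coloring using BFS:
  Start at vertex 1, assign color 0
  Color vertex 2 with color 1 (neighbor of 1)
  Color vertex 4 with color 1 (neighbor of 1)
  Color vertex 5 with color 1 (neighbor of 1)
  Color vertex 6 with color 1 (neighbor of 1)

Step 2: Conflict found! Vertices 2 and 4 are adjacent but have the same color.
This means the graph contains an odd cycle.

The graph is NOT bipartite.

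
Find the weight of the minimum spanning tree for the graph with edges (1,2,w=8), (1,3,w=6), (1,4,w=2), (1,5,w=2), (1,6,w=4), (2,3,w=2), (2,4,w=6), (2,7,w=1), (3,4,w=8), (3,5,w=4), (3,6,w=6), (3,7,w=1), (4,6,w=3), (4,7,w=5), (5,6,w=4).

Apply Kruskal's algorithm (sort edges by weight, add if no cycle):

Sorted edges by weight:
  (2,7) w=1
  (3,7) w=1
  (1,5) w=2
  (1,4) w=2
  (2,3) w=2
  (4,6) w=3
  (1,6) w=4
  (3,5) w=4
  (5,6) w=4
  (4,7) w=5
  (1,3) w=6
  (2,4) w=6
  (3,6) w=6
  (1,2) w=8
  (3,4) w=8

Add edge (2,7) w=1 -- no cycle. Running total: 1
Add edge (3,7) w=1 -- no cycle. Running total: 2
Add edge (1,5) w=2 -- no cycle. Running total: 4
Add edge (1,4) w=2 -- no cycle. Running total: 6
Skip edge (2,3) w=2 -- would create cycle
Add edge (4,6) w=3 -- no cycle. Running total: 9
Skip edge (1,6) w=4 -- would create cycle
Add edge (3,5) w=4 -- no cycle. Running total: 13

MST edges: (2,7,w=1), (3,7,w=1), (1,5,w=2), (1,4,w=2), (4,6,w=3), (3,5,w=4)
Total MST weight: 1 + 1 + 2 + 2 + 3 + 4 = 13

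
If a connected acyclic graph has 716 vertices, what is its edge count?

A tree on n vertices always has exactly n - 1 edges.
For n = 716: edges = 716 - 1 = 715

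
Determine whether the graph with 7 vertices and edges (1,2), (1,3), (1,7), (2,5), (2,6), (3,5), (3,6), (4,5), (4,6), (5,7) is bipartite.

Step 1: Attempt 2-coloring using BFS:
  Start at vertex 1, assign color 0
  Color vertex 2 with color 1 (neighbor of 1)
  Color vertex 3 with color 1 (neighbor of 1)
  Color vertex 7 with color 1 (neighbor of 1)
  Color vertex 5 with color 0 (neighbor of 2)
  Color vertex 6 with color 0 (neighbor of 2)
  Color vertex 4 with color 1 (neighbor of 5)

Step 2: 2-coloring succeeded. No conflicts found.
  Set A (color 0): {1, 5, 6}
  Set B (color 1): {2, 3, 4, 7}

The graph is bipartite with partition {1, 5, 6}, {2, 3, 4, 7}.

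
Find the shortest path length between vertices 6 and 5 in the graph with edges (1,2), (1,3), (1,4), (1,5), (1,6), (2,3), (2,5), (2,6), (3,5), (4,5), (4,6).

Step 1: Build adjacency list:
  1: 2, 3, 4, 5, 6
  2: 1, 3, 5, 6
  3: 1, 2, 5
  4: 1, 5, 6
  5: 1, 2, 3, 4
  6: 1, 2, 4

Step 2: BFS from vertex 6 to find shortest path to 5:
  vertex 1 reached at distance 1
  vertex 2 reached at distance 1
  vertex 4 reached at distance 1
  vertex 3 reached at distance 2
  vertex 5 reached at distance 2

Step 3: Shortest path: 6 -> 2 -> 5
Path length: 2 edges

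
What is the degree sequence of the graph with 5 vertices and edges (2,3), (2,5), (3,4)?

Step 1: Count edges incident to each vertex:
  deg(1) = 0 (neighbors: none)
  deg(2) = 2 (neighbors: 3, 5)
  deg(3) = 2 (neighbors: 2, 4)
  deg(4) = 1 (neighbors: 3)
  deg(5) = 1 (neighbors: 2)

Step 2: Sort degrees in non-increasing order:
  Degrees: [0, 2, 2, 1, 1] -> sorted: [2, 2, 1, 1, 0]

Degree sequence: [2, 2, 1, 1, 0]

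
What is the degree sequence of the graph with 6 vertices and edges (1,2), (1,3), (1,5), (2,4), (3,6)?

Step 1: Count edges incident to each vertex:
  deg(1) = 3 (neighbors: 2, 3, 5)
  deg(2) = 2 (neighbors: 1, 4)
  deg(3) = 2 (neighbors: 1, 6)
  deg(4) = 1 (neighbors: 2)
  deg(5) = 1 (neighbors: 1)
  deg(6) = 1 (neighbors: 3)

Step 2: Sort degrees in non-increasing order:
  Degrees: [3, 2, 2, 1, 1, 1] -> sorted: [3, 2, 2, 1, 1, 1]

Degree sequence: [3, 2, 2, 1, 1, 1]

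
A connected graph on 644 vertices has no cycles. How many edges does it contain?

A tree on n vertices always has exactly n - 1 edges.
For n = 644: edges = 644 - 1 = 643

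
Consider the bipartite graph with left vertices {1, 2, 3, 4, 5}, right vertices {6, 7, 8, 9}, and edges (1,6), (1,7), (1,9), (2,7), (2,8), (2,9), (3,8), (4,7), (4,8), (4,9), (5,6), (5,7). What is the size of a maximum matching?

Step 1: List the neighbors of each left vertex:
  1: 6, 7, 9
  2: 7, 8, 9
  3: 8
  4: 7, 8, 9
  5: 6, 7

Step 2: Greedily match left vertices, then look for augmenting paths:
  Match 1 -- 6
  Match 2 -- 7
  Match 3 -- 8
  Match 4 -- 9
  No augmenting path remains.

Step 3: Verify this is maximum:
  Matching size 4 = min(|L|, |R|) = min(5, 4), which is an upper bound, so this matching is maximum.

Maximum matching: {(1,6), (2,7), (3,8), (4,9)}
Size: 4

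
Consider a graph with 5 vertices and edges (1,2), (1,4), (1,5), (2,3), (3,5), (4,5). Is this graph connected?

Step 1: Build adjacency list from edges:
  1: 2, 4, 5
  2: 1, 3
  3: 2, 5
  4: 1, 5
  5: 1, 3, 4

Step 2: Run BFS/DFS from vertex 1:
  Visited: {1, 2, 4, 5, 3}
  Reached 5 of 5 vertices

Step 3: All 5 vertices reached from vertex 1, so the graph is connected.
Answer: Yes, the graph is connected.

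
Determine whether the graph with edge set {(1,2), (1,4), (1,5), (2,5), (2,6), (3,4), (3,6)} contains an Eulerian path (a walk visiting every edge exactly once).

Step 1: Find the degree of each vertex:
  deg(1) = 3
  deg(2) = 3
  deg(3) = 2
  deg(4) = 2
  deg(5) = 2
  deg(6) = 2

Step 2: Count vertices with odd degree:
  Odd-degree vertices: 1, 2 (2 total)

Step 3: Apply Euler's theorem:
  - Eulerian circuit exists iff graph is connected and all vertices have even degree
  - Eulerian path exists iff graph is connected and has 0 or 2 odd-degree vertices

Graph is connected with exactly 2 odd-degree vertices (1, 2).
Eulerian path exists (starting and ending at the odd-degree vertices), but no Eulerian circuit.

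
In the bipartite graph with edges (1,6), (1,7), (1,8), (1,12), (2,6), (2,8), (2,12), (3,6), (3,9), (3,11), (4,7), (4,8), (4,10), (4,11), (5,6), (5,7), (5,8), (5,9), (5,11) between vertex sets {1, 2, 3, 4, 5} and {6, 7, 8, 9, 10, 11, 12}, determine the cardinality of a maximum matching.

Step 1: List the neighbors of each left vertex:
  1: 6, 7, 8, 12
  2: 6, 8, 12
  3: 6, 9, 11
  4: 7, 8, 10, 11
  5: 6, 7, 8, 9, 11

Step 2: Greedily match left vertices, then look for augmenting paths:
  Match 1 -- 6
  Match 2 -- 8
  Match 3 -- 9
  Match 4 -- 7
  Match 5 -- 11
  No augmenting path remains.

Step 3: Verify this is maximum:
  Matching size 5 = min(|L|, |R|) = min(5, 7), which is an upper bound, so this matching is maximum.

Maximum matching: {(1,6), (2,8), (3,9), (4,7), (5,11)}
Size: 5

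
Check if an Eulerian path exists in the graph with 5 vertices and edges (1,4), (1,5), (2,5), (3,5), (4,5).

Step 1: Find the degree of each vertex:
  deg(1) = 2
  deg(2) = 1
  deg(3) = 1
  deg(4) = 2
  deg(5) = 4

Step 2: Count vertices with odd degree:
  Odd-degree vertices: 2, 3 (2 total)

Step 3: Apply Euler's theorem:
  - Eulerian circuit exists iff graph is connected and all vertices have even degree
  - Eulerian path exists iff graph is connected and has 0 or 2 odd-degree vertices

Graph is connected with exactly 2 odd-degree vertices (2, 3).
Eulerian path exists (starting and ending at the odd-degree vertices), but no Eulerian circuit.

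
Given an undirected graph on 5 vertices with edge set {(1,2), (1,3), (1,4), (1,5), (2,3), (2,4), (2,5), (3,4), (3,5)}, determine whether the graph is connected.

Step 1: Build adjacency list from edges:
  1: 2, 3, 4, 5
  2: 1, 3, 4, 5
  3: 1, 2, 4, 5
  4: 1, 2, 3
  5: 1, 2, 3

Step 2: Run BFS/DFS from vertex 1:
  Visited: {1, 2, 3, 4, 5}
  Reached 5 of 5 vertices

Step 3: All 5 vertices reached from vertex 1, so the graph is connected.
Answer: Yes, the graph is connected.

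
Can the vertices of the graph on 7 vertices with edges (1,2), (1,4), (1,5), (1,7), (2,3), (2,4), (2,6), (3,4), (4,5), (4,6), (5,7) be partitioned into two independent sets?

Step 1: Attempt 2-coloring using BFS:
  Start at vertex 1, assign color 0
  Color vertex 2 with color 1 (neighbor of 1)
  Color vertex 4 with color 1 (neighbor of 1)
  Color vertex 5 with color 1 (neighbor of 1)
  Color vertex 7 with color 1 (neighbor of 1)
  Color vertex 3 with color 0 (neighbor of 2)

Step 2: Conflict found! Vertices 2 and 4 are adjacent but have the same color.
This means the graph contains an odd cycle.

The graph is NOT bipartite.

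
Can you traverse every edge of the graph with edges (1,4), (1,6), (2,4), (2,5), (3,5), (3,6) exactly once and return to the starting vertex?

Step 1: Find the degree of each vertex:
  deg(1) = 2
  deg(2) = 2
  deg(3) = 2
  deg(4) = 2
  deg(5) = 2
  deg(6) = 2

Step 2: Count vertices with odd degree:
  All vertices have even degree (0 odd-degree vertices)

Step 3: Apply Euler's theorem:
  - Eulerian circuit exists iff graph is connected and all vertices have even degree
  - Eulerian path exists iff graph is connected and has 0 or 2 odd-degree vertices

Graph is connected with 0 odd-degree vertices.
Both Eulerian circuit and Eulerian path exist.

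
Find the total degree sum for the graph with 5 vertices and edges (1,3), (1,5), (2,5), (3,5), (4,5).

Step 1: Count edges incident to each vertex:
  deg(1) = 2 (neighbors: 3, 5)
  deg(2) = 1 (neighbors: 5)
  deg(3) = 2 (neighbors: 1, 5)
  deg(4) = 1 (neighbors: 5)
  deg(5) = 4 (neighbors: 1, 2, 3, 4)

Step 2: Sum all degrees:
  2 + 1 + 2 + 1 + 4 = 10

Verification: sum of degrees = 2 * |E| = 2 * 5 = 10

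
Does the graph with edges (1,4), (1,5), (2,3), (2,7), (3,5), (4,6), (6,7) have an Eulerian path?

Step 1: Find the degree of each vertex:
  deg(1) = 2
  deg(2) = 2
  deg(3) = 2
  deg(4) = 2
  deg(5) = 2
  deg(6) = 2
  deg(7) = 2

Step 2: Count vertices with odd degree:
  All vertices have even degree (0 odd-degree vertices)

Step 3: Apply Euler's theorem:
  - Eulerian circuit exists iff graph is connected and all vertices have even degree
  - Eulerian path exists iff graph is connected and has 0 or 2 odd-degree vertices

Graph is connected with 0 odd-degree vertices.
Both Eulerian circuit and Eulerian path exist.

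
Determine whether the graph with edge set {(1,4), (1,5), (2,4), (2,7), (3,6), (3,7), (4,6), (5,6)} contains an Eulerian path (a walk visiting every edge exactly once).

Step 1: Find the degree of each vertex:
  deg(1) = 2
  deg(2) = 2
  deg(3) = 2
  deg(4) = 3
  deg(5) = 2
  deg(6) = 3
  deg(7) = 2

Step 2: Count vertices with odd degree:
  Odd-degree vertices: 4, 6 (2 total)

Step 3: Apply Euler's theorem:
  - Eulerian circuit exists iff graph is connected and all vertices have even degree
  - Eulerian path exists iff graph is connected and has 0 or 2 odd-degree vertices

Graph is connected with exactly 2 odd-degree vertices (4, 6).
Eulerian path exists (starting and ending at the odd-degree vertices), but no Eulerian circuit.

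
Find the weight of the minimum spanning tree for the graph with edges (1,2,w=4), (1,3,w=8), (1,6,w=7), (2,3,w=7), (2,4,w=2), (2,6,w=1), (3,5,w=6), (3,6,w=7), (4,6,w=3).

Apply Kruskal's algorithm (sort edges by weight, add if no cycle):

Sorted edges by weight:
  (2,6) w=1
  (2,4) w=2
  (4,6) w=3
  (1,2) w=4
  (3,5) w=6
  (1,6) w=7
  (2,3) w=7
  (3,6) w=7
  (1,3) w=8

Add edge (2,6) w=1 -- no cycle. Running total: 1
Add edge (2,4) w=2 -- no cycle. Running total: 3
Skip edge (4,6) w=3 -- would create cycle
Add edge (1,2) w=4 -- no cycle. Running total: 7
Add edge (3,5) w=6 -- no cycle. Running total: 13
Skip edge (1,6) w=7 -- would create cycle
Add edge (2,3) w=7 -- no cycle. Running total: 20

MST edges: (2,6,w=1), (2,4,w=2), (1,2,w=4), (3,5,w=6), (2,3,w=7)
Total MST weight: 1 + 2 + 4 + 6 + 7 = 20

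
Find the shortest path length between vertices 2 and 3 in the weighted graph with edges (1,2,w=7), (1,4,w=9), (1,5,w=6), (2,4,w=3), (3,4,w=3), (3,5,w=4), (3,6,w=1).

Step 1: Build adjacency list with weights:
  1: 2(w=7), 4(w=9), 5(w=6)
  2: 1(w=7), 4(w=3)
  3: 4(w=3), 5(w=4), 6(w=1)
  4: 1(w=9), 2(w=3), 3(w=3)
  5: 1(w=6), 3(w=4)
  6: 3(w=1)

Step 2: Apply Dijkstra's algorithm from vertex 2:
  Visit vertex 2 (distance=0)
    Update dist[1] = 7
    Update dist[4] = 3
  Visit vertex 4 (distance=3)
    Update dist[3] = 6
  Visit vertex 3 (distance=6)
    Update dist[5] = 10
    Update dist[6] = 7

Step 3: Shortest path: 2 -> 4 -> 3
Total weight: 3 + 3 = 6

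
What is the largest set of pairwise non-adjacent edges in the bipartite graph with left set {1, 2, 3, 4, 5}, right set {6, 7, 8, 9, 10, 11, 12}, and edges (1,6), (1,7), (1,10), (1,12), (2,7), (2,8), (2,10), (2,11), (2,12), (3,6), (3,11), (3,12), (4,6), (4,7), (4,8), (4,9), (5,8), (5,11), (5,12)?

Step 1: List the neighbors of each left vertex:
  1: 6, 7, 10, 12
  2: 7, 8, 10, 11, 12
  3: 6, 11, 12
  4: 6, 7, 8, 9
  5: 8, 11, 12

Step 2: Greedily match left vertices, then look for augmenting paths:
  Match 1 -- 6
  Match 2 -- 7
  Match 3 -- 11
  Match 4 -- 8
  Match 5 -- 12
  No augmenting path remains.

Step 3: Verify this is maximum:
  Matching size 5 = min(|L|, |R|) = min(5, 7), which is an upper bound, so this matching is maximum.

Maximum matching: {(1,6), (2,7), (3,11), (4,8), (5,12)}
Size: 5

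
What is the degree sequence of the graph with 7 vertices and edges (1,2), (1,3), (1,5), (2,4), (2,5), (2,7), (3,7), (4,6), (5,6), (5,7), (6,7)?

Step 1: Count edges incident to each vertex:
  deg(1) = 3 (neighbors: 2, 3, 5)
  deg(2) = 4 (neighbors: 1, 4, 5, 7)
  deg(3) = 2 (neighbors: 1, 7)
  deg(4) = 2 (neighbors: 2, 6)
  deg(5) = 4 (neighbors: 1, 2, 6, 7)
  deg(6) = 3 (neighbors: 4, 5, 7)
  deg(7) = 4 (neighbors: 2, 3, 5, 6)

Step 2: Sort degrees in non-increasing order:
  Degrees: [3, 4, 2, 2, 4, 3, 4] -> sorted: [4, 4, 4, 3, 3, 2, 2]

Degree sequence: [4, 4, 4, 3, 3, 2, 2]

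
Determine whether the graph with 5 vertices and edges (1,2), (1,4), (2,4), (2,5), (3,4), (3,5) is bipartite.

Step 1: Attempt 2-coloring using BFS:
  Start at vertex 1, assign color 0
  Color vertex 2 with color 1 (neighbor of 1)
  Color vertex 4 with color 1 (neighbor of 1)

Step 2: Conflict found! Vertices 2 and 4 are adjacent but have the same color.
This means the graph contains an odd cycle.

The graph is NOT bipartite.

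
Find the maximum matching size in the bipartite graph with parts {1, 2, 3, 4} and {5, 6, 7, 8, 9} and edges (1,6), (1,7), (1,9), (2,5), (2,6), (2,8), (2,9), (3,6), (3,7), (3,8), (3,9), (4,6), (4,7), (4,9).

Step 1: List the neighbors of each left vertex:
  1: 6, 7, 9
  2: 5, 6, 8, 9
  3: 6, 7, 8, 9
  4: 6, 7, 9

Step 2: Greedily match left vertices, then look for augmenting paths:
  Match 1 -- 6
  Match 2 -- 5
  Match 3 -- 7
  Match 4 -- 9
  No augmenting path remains.

Step 3: Verify this is maximum:
  Matching size 4 = min(|L|, |R|) = min(4, 5), which is an upper bound, so this matching is maximum.

Maximum matching: {(1,6), (2,5), (3,7), (4,9)}
Size: 4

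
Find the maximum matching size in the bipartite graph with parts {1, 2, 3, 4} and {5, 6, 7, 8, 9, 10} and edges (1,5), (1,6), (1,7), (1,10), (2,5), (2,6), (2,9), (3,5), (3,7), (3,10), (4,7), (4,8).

Step 1: List the neighbors of each left vertex:
  1: 5, 6, 7, 10
  2: 5, 6, 9
  3: 5, 7, 10
  4: 7, 8

Step 2: Greedily match left vertices, then look for augmenting paths:
  Match 1 -- 5
  Match 2 -- 6
  Match 3 -- 7
  Match 4 -- 8
  No augmenting path remains.

Step 3: Verify this is maximum:
  Matching size 4 = min(|L|, |R|) = min(4, 6), which is an upper bound, so this matching is maximum.

Maximum matching: {(1,5), (2,6), (3,7), (4,8)}
Size: 4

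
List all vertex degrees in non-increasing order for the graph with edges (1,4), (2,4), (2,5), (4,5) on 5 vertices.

Step 1: Count edges incident to each vertex:
  deg(1) = 1 (neighbors: 4)
  deg(2) = 2 (neighbors: 4, 5)
  deg(3) = 0 (neighbors: none)
  deg(4) = 3 (neighbors: 1, 2, 5)
  deg(5) = 2 (neighbors: 2, 4)

Step 2: Sort degrees in non-increasing order:
  Degrees: [1, 2, 0, 3, 2] -> sorted: [3, 2, 2, 1, 0]

Degree sequence: [3, 2, 2, 1, 0]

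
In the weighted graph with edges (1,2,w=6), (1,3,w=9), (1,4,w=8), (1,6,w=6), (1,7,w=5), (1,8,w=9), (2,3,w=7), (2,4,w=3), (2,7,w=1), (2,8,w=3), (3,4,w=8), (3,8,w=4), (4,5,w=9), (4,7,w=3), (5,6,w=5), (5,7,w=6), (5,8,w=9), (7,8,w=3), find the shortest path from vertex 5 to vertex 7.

Step 1: Build adjacency list with weights:
  1: 2(w=6), 3(w=9), 4(w=8), 6(w=6), 7(w=5), 8(w=9)
  2: 1(w=6), 3(w=7), 4(w=3), 7(w=1), 8(w=3)
  3: 1(w=9), 2(w=7), 4(w=8), 8(w=4)
  4: 1(w=8), 2(w=3), 3(w=8), 5(w=9), 7(w=3)
  5: 4(w=9), 6(w=5), 7(w=6), 8(w=9)
  6: 1(w=6), 5(w=5)
  7: 1(w=5), 2(w=1), 4(w=3), 5(w=6), 8(w=3)
  8: 1(w=9), 2(w=3), 3(w=4), 5(w=9), 7(w=3)

Step 2: Apply Dijkstra's algorithm from vertex 5:
  Visit vertex 5 (distance=0)
    Update dist[4] = 9
    Update dist[6] = 5
    Update dist[7] = 6
    Update dist[8] = 9
  Visit vertex 6 (distance=5)
    Update dist[1] = 11
  Visit vertex 7 (distance=6)
    Update dist[2] = 7

Step 3: Shortest path: 5 -> 7
Total weight: 6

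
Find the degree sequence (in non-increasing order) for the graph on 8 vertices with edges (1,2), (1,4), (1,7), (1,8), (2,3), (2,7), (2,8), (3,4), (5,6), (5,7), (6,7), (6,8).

Step 1: Count edges incident to each vertex:
  deg(1) = 4 (neighbors: 2, 4, 7, 8)
  deg(2) = 4 (neighbors: 1, 3, 7, 8)
  deg(3) = 2 (neighbors: 2, 4)
  deg(4) = 2 (neighbors: 1, 3)
  deg(5) = 2 (neighbors: 6, 7)
  deg(6) = 3 (neighbors: 5, 7, 8)
  deg(7) = 4 (neighbors: 1, 2, 5, 6)
  deg(8) = 3 (neighbors: 1, 2, 6)

Step 2: Sort degrees in non-increasing order:
  Degrees: [4, 4, 2, 2, 2, 3, 4, 3] -> sorted: [4, 4, 4, 3, 3, 2, 2, 2]

Degree sequence: [4, 4, 4, 3, 3, 2, 2, 2]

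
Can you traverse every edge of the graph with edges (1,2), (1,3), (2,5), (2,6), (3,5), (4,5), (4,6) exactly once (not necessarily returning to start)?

Step 1: Find the degree of each vertex:
  deg(1) = 2
  deg(2) = 3
  deg(3) = 2
  deg(4) = 2
  deg(5) = 3
  deg(6) = 2

Step 2: Count vertices with odd degree:
  Odd-degree vertices: 2, 5 (2 total)

Step 3: Apply Euler's theorem:
  - Eulerian circuit exists iff graph is connected and all vertices have even degree
  - Eulerian path exists iff graph is connected and has 0 or 2 odd-degree vertices

Graph is connected with exactly 2 odd-degree vertices (2, 5).
Eulerian path exists (starting and ending at the odd-degree vertices), but no Eulerian circuit.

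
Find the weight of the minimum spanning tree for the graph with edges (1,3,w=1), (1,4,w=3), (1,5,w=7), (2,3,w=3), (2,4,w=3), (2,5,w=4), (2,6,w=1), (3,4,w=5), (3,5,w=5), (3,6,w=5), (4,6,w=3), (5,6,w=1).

Apply Kruskal's algorithm (sort edges by weight, add if no cycle):

Sorted edges by weight:
  (1,3) w=1
  (2,6) w=1
  (5,6) w=1
  (1,4) w=3
  (2,4) w=3
  (2,3) w=3
  (4,6) w=3
  (2,5) w=4
  (3,4) w=5
  (3,5) w=5
  (3,6) w=5
  (1,5) w=7

Add edge (1,3) w=1 -- no cycle. Running total: 1
Add edge (2,6) w=1 -- no cycle. Running total: 2
Add edge (5,6) w=1 -- no cycle. Running total: 3
Add edge (1,4) w=3 -- no cycle. Running total: 6
Add edge (2,4) w=3 -- no cycle. Running total: 9

MST edges: (1,3,w=1), (2,6,w=1), (5,6,w=1), (1,4,w=3), (2,4,w=3)
Total MST weight: 1 + 1 + 1 + 3 + 3 = 9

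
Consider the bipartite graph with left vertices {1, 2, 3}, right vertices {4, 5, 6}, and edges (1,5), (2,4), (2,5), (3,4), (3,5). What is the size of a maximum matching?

Step 1: List the neighbors of each left vertex:
  1: 5
  2: 4, 5
  3: 4, 5

Step 2: Greedily match left vertices, then look for augmenting paths:
  Match 1 -- 5
  Match 2 -- 4
  No augmenting path remains.

Step 3: Verify this is maximum:
  Matching has size 2. The vertex set {4, 5} covers every edge and has size 2; any matching has at most one edge per cover vertex, so 2 is maximum (König's theorem).

Maximum matching: {(1,5), (2,4)}
Size: 2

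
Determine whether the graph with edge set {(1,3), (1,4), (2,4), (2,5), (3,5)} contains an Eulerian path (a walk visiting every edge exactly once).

Step 1: Find the degree of each vertex:
  deg(1) = 2
  deg(2) = 2
  deg(3) = 2
  deg(4) = 2
  deg(5) = 2

Step 2: Count vertices with odd degree:
  All vertices have even degree (0 odd-degree vertices)

Step 3: Apply Euler's theorem:
  - Eulerian circuit exists iff graph is connected and all vertices have even degree
  - Eulerian path exists iff graph is connected and has 0 or 2 odd-degree vertices

Graph is connected with 0 odd-degree vertices.
Both Eulerian circuit and Eulerian path exist.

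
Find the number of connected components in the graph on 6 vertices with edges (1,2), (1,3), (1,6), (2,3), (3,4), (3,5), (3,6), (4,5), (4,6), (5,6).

Step 1: Build adjacency list from edges:
  1: 2, 3, 6
  2: 1, 3
  3: 1, 2, 4, 5, 6
  4: 3, 5, 6
  5: 3, 4, 6
  6: 1, 3, 4, 5

Step 2: Run BFS/DFS from vertex 1:
  Visited: {1, 2, 3, 6, 4, 5}
  Reached 6 of 6 vertices

Step 3: All 6 vertices reached from vertex 1, so the graph is connected.
Number of connected components: 1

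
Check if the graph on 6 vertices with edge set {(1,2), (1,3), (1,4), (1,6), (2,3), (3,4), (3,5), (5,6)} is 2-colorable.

Step 1: Attempt 2-coloring using BFS:
  Start at vertex 1, assign color 0
  Color vertex 2 with color 1 (neighbor of 1)
  Color vertex 3 with color 1 (neighbor of 1)
  Color vertex 4 with color 1 (neighbor of 1)
  Color vertex 6 with color 1 (neighbor of 1)

Step 2: Conflict found! Vertices 2 and 3 are adjacent but have the same color.
This means the graph contains an odd cycle.

The graph is NOT bipartite.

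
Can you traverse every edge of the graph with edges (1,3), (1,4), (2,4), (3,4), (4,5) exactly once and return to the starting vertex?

Step 1: Find the degree of each vertex:
  deg(1) = 2
  deg(2) = 1
  deg(3) = 2
  deg(4) = 4
  deg(5) = 1

Step 2: Count vertices with odd degree:
  Odd-degree vertices: 2, 5 (2 total)

Step 3: Apply Euler's theorem:
  - Eulerian circuit exists iff graph is connected and all vertices have even degree
  - Eulerian path exists iff graph is connected and has 0 or 2 odd-degree vertices

Graph is connected with exactly 2 odd-degree vertices (2, 5).
Eulerian path exists (starting and ending at the odd-degree vertices), but no Eulerian circuit.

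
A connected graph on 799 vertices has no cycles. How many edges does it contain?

A tree on n vertices always has exactly n - 1 edges.
For n = 799: edges = 799 - 1 = 798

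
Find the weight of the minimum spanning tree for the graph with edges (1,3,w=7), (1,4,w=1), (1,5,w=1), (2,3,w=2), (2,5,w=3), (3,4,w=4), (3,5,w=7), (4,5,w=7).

Apply Kruskal's algorithm (sort edges by weight, add if no cycle):

Sorted edges by weight:
  (1,4) w=1
  (1,5) w=1
  (2,3) w=2
  (2,5) w=3
  (3,4) w=4
  (1,3) w=7
  (3,5) w=7
  (4,5) w=7

Add edge (1,4) w=1 -- no cycle. Running total: 1
Add edge (1,5) w=1 -- no cycle. Running total: 2
Add edge (2,3) w=2 -- no cycle. Running total: 4
Add edge (2,5) w=3 -- no cycle. Running total: 7

MST edges: (1,4,w=1), (1,5,w=1), (2,3,w=2), (2,5,w=3)
Total MST weight: 1 + 1 + 2 + 3 = 7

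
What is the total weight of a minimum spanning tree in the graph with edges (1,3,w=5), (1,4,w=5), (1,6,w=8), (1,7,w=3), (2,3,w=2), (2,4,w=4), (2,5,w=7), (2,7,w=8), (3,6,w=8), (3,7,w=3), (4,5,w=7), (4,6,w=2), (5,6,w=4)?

Apply Kruskal's algorithm (sort edges by weight, add if no cycle):

Sorted edges by weight:
  (2,3) w=2
  (4,6) w=2
  (1,7) w=3
  (3,7) w=3
  (2,4) w=4
  (5,6) w=4
  (1,4) w=5
  (1,3) w=5
  (2,5) w=7
  (4,5) w=7
  (1,6) w=8
  (2,7) w=8
  (3,6) w=8

Add edge (2,3) w=2 -- no cycle. Running total: 2
Add edge (4,6) w=2 -- no cycle. Running total: 4
Add edge (1,7) w=3 -- no cycle. Running total: 7
Add edge (3,7) w=3 -- no cycle. Running total: 10
Add edge (2,4) w=4 -- no cycle. Running total: 14
Add edge (5,6) w=4 -- no cycle. Running total: 18

MST edges: (2,3,w=2), (4,6,w=2), (1,7,w=3), (3,7,w=3), (2,4,w=4), (5,6,w=4)
Total MST weight: 2 + 2 + 3 + 3 + 4 + 4 = 18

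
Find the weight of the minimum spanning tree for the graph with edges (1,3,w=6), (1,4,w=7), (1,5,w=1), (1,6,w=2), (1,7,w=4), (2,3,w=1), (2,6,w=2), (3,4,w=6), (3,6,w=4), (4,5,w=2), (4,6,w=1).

Apply Kruskal's algorithm (sort edges by weight, add if no cycle):

Sorted edges by weight:
  (1,5) w=1
  (2,3) w=1
  (4,6) w=1
  (1,6) w=2
  (2,6) w=2
  (4,5) w=2
  (1,7) w=4
  (3,6) w=4
  (1,3) w=6
  (3,4) w=6
  (1,4) w=7

Add edge (1,5) w=1 -- no cycle. Running total: 1
Add edge (2,3) w=1 -- no cycle. Running total: 2
Add edge (4,6) w=1 -- no cycle. Running total: 3
Add edge (1,6) w=2 -- no cycle. Running total: 5
Add edge (2,6) w=2 -- no cycle. Running total: 7
Skip edge (4,5) w=2 -- would create cycle
Add edge (1,7) w=4 -- no cycle. Running total: 11

MST edges: (1,5,w=1), (2,3,w=1), (4,6,w=1), (1,6,w=2), (2,6,w=2), (1,7,w=4)
Total MST weight: 1 + 1 + 1 + 2 + 2 + 4 = 11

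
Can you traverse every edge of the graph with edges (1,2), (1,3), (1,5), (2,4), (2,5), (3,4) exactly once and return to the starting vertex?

Step 1: Find the degree of each vertex:
  deg(1) = 3
  deg(2) = 3
  deg(3) = 2
  deg(4) = 2
  deg(5) = 2

Step 2: Count vertices with odd degree:
  Odd-degree vertices: 1, 2 (2 total)

Step 3: Apply Euler's theorem:
  - Eulerian circuit exists iff graph is connected and all vertices have even degree
  - Eulerian path exists iff graph is connected and has 0 or 2 odd-degree vertices

Graph is connected with exactly 2 odd-degree vertices (1, 2).
Eulerian path exists (starting and ending at the odd-degree vertices), but no Eulerian circuit.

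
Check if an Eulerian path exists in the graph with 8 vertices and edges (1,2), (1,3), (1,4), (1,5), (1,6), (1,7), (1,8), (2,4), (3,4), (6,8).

Step 1: Find the degree of each vertex:
  deg(1) = 7
  deg(2) = 2
  deg(3) = 2
  deg(4) = 3
  deg(5) = 1
  deg(6) = 2
  deg(7) = 1
  deg(8) = 2

Step 2: Count vertices with odd degree:
  Odd-degree vertices: 1, 4, 5, 7 (4 total)

Step 3: Apply Euler's theorem:
  - Eulerian circuit exists iff graph is connected and all vertices have even degree
  - Eulerian path exists iff graph is connected and has 0 or 2 odd-degree vertices

Graph has 4 odd-degree vertices (need 0 or 2).
Neither Eulerian path nor Eulerian circuit exists.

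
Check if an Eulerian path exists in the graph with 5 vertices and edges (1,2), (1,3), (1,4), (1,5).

Step 1: Find the degree of each vertex:
  deg(1) = 4
  deg(2) = 1
  deg(3) = 1
  deg(4) = 1
  deg(5) = 1

Step 2: Count vertices with odd degree:
  Odd-degree vertices: 2, 3, 4, 5 (4 total)

Step 3: Apply Euler's theorem:
  - Eulerian circuit exists iff graph is connected and all vertices have even degree
  - Eulerian path exists iff graph is connected and has 0 or 2 odd-degree vertices

Graph has 4 odd-degree vertices (need 0 or 2).
Neither Eulerian path nor Eulerian circuit exists.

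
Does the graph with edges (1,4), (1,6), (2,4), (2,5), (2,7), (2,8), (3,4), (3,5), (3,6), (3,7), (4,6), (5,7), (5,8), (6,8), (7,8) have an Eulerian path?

Step 1: Find the degree of each vertex:
  deg(1) = 2
  deg(2) = 4
  deg(3) = 4
  deg(4) = 4
  deg(5) = 4
  deg(6) = 4
  deg(7) = 4
  deg(8) = 4

Step 2: Count vertices with odd degree:
  All vertices have even degree (0 odd-degree vertices)

Step 3: Apply Euler's theorem:
  - Eulerian circuit exists iff graph is connected and all vertices have even degree
  - Eulerian path exists iff graph is connected and has 0 or 2 odd-degree vertices

Graph is connected with 0 odd-degree vertices.
Both Eulerian circuit and Eulerian path exist.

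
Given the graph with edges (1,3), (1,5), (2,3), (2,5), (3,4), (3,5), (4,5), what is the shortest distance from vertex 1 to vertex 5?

Step 1: Build adjacency list:
  1: 3, 5
  2: 3, 5
  3: 1, 2, 4, 5
  4: 3, 5
  5: 1, 2, 3, 4

Step 2: BFS from vertex 1 to find shortest path to 5:
  vertex 3 reached at distance 1
  vertex 5 reached at distance 1

Step 3: Shortest path: 1 -> 5
Path length: 1 edge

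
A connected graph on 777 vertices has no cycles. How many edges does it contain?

A tree on n vertices always has exactly n - 1 edges.
For n = 777: edges = 777 - 1 = 776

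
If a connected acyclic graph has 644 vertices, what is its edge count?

A tree on n vertices always has exactly n - 1 edges.
For n = 644: edges = 644 - 1 = 643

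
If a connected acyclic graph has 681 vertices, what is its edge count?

A tree on n vertices always has exactly n - 1 edges.
For n = 681: edges = 681 - 1 = 680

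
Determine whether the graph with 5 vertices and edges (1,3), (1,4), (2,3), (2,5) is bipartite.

Step 1: Attempt 2-coloring using BFS:
  Start at vertex 1, assign color 0
  Color vertex 3 with color 1 (neighbor of 1)
  Color vertex 4 with color 1 (neighbor of 1)
  Color vertex 2 with color 0 (neighbor of 3)
  Color vertex 5 with color 1 (neighbor of 2)

Step 2: 2-coloring succeeded. No conflicts found.
  Set A (color 0): {1, 2}
  Set B (color 1): {3, 4, 5}

The graph is bipartite with partition {1, 2}, {3, 4, 5}.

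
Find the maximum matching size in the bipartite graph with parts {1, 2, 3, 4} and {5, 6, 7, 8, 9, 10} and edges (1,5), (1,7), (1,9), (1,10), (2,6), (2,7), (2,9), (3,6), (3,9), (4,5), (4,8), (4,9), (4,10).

Step 1: List the neighbors of each left vertex:
  1: 5, 7, 9, 10
  2: 6, 7, 9
  3: 6, 9
  4: 5, 8, 9, 10

Step 2: Greedily match left vertices, then look for augmenting paths:
  Match 1 -- 5
  Match 2 -- 6
  Match 3 -- 9
  Match 4 -- 8
  No augmenting path remains.

Step 3: Verify this is maximum:
  Matching size 4 = min(|L|, |R|) = min(4, 6), which is an upper bound, so this matching is maximum.

Maximum matching: {(1,5), (2,6), (3,9), (4,8)}
Size: 4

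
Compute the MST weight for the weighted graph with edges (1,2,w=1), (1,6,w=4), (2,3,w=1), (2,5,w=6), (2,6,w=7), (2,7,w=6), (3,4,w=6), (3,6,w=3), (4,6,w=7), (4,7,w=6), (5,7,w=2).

Apply Kruskal's algorithm (sort edges by weight, add if no cycle):

Sorted edges by weight:
  (1,2) w=1
  (2,3) w=1
  (5,7) w=2
  (3,6) w=3
  (1,6) w=4
  (2,7) w=6
  (2,5) w=6
  (3,4) w=6
  (4,7) w=6
  (2,6) w=7
  (4,6) w=7

Add edge (1,2) w=1 -- no cycle. Running total: 1
Add edge (2,3) w=1 -- no cycle. Running total: 2
Add edge (5,7) w=2 -- no cycle. Running total: 4
Add edge (3,6) w=3 -- no cycle. Running total: 7
Skip edge (1,6) w=4 -- would create cycle
Add edge (2,7) w=6 -- no cycle. Running total: 13
Skip edge (2,5) w=6 -- would create cycle
Add edge (3,4) w=6 -- no cycle. Running total: 19

MST edges: (1,2,w=1), (2,3,w=1), (5,7,w=2), (3,6,w=3), (2,7,w=6), (3,4,w=6)
Total MST weight: 1 + 1 + 2 + 3 + 6 + 6 = 19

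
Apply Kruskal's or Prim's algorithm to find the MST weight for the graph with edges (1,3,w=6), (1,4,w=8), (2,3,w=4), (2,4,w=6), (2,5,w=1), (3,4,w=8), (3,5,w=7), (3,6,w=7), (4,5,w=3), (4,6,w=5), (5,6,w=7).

Apply Kruskal's algorithm (sort edges by weight, add if no cycle):

Sorted edges by weight:
  (2,5) w=1
  (4,5) w=3
  (2,3) w=4
  (4,6) w=5
  (1,3) w=6
  (2,4) w=6
  (3,6) w=7
  (3,5) w=7
  (5,6) w=7
  (1,4) w=8
  (3,4) w=8

Add edge (2,5) w=1 -- no cycle. Running total: 1
Add edge (4,5) w=3 -- no cycle. Running total: 4
Add edge (2,3) w=4 -- no cycle. Running total: 8
Add edge (4,6) w=5 -- no cycle. Running total: 13
Add edge (1,3) w=6 -- no cycle. Running total: 19

MST edges: (2,5,w=1), (4,5,w=3), (2,3,w=4), (4,6,w=5), (1,3,w=6)
Total MST weight: 1 + 3 + 4 + 5 + 6 = 19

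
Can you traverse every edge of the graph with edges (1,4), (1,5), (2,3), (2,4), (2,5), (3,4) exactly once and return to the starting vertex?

Step 1: Find the degree of each vertex:
  deg(1) = 2
  deg(2) = 3
  deg(3) = 2
  deg(4) = 3
  deg(5) = 2

Step 2: Count vertices with odd degree:
  Odd-degree vertices: 2, 4 (2 total)

Step 3: Apply Euler's theorem:
  - Eulerian circuit exists iff graph is connected and all vertices have even degree
  - Eulerian path exists iff graph is connected and has 0 or 2 odd-degree vertices

Graph is connected with exactly 2 odd-degree vertices (2, 4).
Eulerian path exists (starting and ending at the odd-degree vertices), but no Eulerian circuit.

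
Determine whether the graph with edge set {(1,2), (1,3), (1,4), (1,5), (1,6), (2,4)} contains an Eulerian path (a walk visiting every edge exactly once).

Step 1: Find the degree of each vertex:
  deg(1) = 5
  deg(2) = 2
  deg(3) = 1
  deg(4) = 2
  deg(5) = 1
  deg(6) = 1

Step 2: Count vertices with odd degree:
  Odd-degree vertices: 1, 3, 5, 6 (4 total)

Step 3: Apply Euler's theorem:
  - Eulerian circuit exists iff graph is connected and all vertices have even degree
  - Eulerian path exists iff graph is connected and has 0 or 2 odd-degree vertices

Graph has 4 odd-degree vertices (need 0 or 2).
Neither Eulerian path nor Eulerian circuit exists.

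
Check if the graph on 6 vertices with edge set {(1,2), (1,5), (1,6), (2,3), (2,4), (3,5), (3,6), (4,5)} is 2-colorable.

Step 1: Attempt 2-coloring using BFS:
  Start at vertex 1, assign color 0
  Color vertex 2 with color 1 (neighbor of 1)
  Color vertex 5 with color 1 (neighbor of 1)
  Color vertex 6 with color 1 (neighbor of 1)
  Color vertex 3 with color 0 (neighbor of 2)
  Color vertex 4 with color 0 (neighbor of 2)

Step 2: 2-coloring succeeded. No conflicts found.
  Set A (color 0): {1, 3, 4}
  Set B (color 1): {2, 5, 6}

The graph is bipartite with partition {1, 3, 4}, {2, 5, 6}.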